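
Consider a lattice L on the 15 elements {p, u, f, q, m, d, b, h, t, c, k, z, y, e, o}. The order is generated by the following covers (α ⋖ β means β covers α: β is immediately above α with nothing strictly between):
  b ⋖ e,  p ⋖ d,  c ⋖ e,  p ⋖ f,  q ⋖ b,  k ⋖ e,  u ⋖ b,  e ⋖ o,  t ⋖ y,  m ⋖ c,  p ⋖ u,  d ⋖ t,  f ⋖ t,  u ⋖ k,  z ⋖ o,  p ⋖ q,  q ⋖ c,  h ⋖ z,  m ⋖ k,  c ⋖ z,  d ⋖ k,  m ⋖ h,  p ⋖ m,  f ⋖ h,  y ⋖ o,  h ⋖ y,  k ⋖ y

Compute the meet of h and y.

Common lower bounds of {h, y}: f, h, m, p.
The greatest among these is h.

h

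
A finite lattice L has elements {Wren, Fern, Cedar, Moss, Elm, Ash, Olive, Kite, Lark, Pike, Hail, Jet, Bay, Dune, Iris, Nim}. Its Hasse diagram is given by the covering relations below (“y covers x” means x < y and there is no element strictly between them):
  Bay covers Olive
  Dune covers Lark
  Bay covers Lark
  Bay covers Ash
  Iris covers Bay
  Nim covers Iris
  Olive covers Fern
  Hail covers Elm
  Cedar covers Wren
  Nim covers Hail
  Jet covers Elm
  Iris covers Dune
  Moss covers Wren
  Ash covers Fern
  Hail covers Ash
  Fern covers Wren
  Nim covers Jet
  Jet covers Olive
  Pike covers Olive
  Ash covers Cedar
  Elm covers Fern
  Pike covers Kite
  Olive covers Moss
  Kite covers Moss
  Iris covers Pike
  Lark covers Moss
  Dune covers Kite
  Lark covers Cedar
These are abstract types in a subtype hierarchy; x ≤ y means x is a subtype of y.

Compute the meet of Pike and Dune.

Kite

Common lower bounds of {Pike, Dune}: Kite, Moss, Wren.
The greatest among these is Kite.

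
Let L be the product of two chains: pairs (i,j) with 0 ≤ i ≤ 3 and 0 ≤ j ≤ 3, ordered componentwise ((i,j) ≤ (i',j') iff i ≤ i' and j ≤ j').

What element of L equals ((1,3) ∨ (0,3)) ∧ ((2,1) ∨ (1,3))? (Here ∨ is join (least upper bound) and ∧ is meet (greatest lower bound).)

(1,3) ∨ (0,3) = (1,3)
(2,1) ∨ (1,3) = (2,3)
(1,3) ∧ (2,3) = (1,3)

(1,3)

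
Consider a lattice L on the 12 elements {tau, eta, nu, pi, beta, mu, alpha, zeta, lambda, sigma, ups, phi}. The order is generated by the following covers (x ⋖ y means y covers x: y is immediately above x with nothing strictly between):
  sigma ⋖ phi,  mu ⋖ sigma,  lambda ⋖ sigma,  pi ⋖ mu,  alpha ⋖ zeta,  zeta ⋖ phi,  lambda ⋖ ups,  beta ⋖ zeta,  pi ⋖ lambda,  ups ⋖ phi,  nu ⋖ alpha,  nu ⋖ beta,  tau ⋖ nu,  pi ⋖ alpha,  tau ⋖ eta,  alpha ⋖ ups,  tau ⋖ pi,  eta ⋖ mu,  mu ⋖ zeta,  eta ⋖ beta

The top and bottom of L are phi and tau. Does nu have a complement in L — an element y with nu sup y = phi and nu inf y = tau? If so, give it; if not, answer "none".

Need y with nu ∨ y = phi and nu ∧ y = tau.
Checking each element gives: sigma.

sigma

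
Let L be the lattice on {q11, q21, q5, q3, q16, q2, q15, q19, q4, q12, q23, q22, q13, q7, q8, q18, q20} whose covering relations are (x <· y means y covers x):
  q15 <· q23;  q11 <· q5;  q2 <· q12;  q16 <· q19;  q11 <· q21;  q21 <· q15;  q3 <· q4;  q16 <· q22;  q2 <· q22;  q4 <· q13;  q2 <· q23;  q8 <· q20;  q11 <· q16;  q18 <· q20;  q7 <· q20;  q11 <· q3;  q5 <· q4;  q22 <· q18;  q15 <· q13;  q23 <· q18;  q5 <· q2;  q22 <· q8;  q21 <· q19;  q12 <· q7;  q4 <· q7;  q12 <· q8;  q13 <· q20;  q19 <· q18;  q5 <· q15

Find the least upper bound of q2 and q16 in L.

Common upper bounds of {q2, q16}: q18, q20, q22, q8.
The least among these is q22.

q22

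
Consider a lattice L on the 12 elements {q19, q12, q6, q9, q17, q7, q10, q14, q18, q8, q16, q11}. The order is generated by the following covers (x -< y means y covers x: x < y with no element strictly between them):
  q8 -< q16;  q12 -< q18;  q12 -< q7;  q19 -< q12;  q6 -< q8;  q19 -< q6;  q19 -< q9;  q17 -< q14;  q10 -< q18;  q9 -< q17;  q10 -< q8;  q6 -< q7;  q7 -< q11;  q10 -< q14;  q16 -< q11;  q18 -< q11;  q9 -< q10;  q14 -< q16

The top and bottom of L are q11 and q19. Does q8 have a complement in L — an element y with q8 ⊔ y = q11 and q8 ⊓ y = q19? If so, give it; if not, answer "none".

Need y with q8 ∨ y = q11 and q8 ∧ y = q19.
Checking each element gives: q12.

q12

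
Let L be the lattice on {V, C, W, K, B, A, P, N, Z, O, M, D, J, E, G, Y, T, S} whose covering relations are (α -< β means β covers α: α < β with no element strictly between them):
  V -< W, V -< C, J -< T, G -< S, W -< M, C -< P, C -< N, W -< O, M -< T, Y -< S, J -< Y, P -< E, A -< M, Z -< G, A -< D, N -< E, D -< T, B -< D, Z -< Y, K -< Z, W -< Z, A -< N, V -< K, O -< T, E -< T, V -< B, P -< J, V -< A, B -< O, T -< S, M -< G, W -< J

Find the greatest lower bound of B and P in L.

V

Common lower bounds of {B, P}: V.
The greatest among these is V.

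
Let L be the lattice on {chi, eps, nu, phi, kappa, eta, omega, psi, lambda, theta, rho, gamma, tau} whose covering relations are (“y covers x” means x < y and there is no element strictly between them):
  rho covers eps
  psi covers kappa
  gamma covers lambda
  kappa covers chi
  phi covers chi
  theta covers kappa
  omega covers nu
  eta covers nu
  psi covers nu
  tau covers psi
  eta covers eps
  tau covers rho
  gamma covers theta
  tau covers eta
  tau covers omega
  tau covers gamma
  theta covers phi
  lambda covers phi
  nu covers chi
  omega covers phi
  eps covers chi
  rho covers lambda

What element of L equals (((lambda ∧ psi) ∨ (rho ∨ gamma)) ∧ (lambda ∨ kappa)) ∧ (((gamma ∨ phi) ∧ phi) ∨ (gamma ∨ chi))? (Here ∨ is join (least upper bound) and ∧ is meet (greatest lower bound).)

gamma

lambda ∧ psi = chi
rho ∨ gamma = tau
chi ∨ tau = tau
lambda ∨ kappa = gamma
tau ∧ gamma = gamma
gamma ∨ phi = gamma
gamma ∧ phi = phi
gamma ∨ chi = gamma
phi ∨ gamma = gamma
gamma ∧ gamma = gamma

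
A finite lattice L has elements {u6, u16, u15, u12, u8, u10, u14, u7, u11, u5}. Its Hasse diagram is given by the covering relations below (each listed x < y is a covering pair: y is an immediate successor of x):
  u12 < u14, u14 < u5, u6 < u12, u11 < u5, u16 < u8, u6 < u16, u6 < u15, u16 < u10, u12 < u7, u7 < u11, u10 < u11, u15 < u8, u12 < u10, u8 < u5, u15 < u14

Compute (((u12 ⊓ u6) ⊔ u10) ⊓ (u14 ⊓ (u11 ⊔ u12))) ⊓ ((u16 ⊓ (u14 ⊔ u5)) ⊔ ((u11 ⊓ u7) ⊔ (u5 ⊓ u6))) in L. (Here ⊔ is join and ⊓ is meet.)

u12 ∧ u6 = u6
u6 ∨ u10 = u10
u11 ∨ u12 = u11
u14 ∧ u11 = u12
u10 ∧ u12 = u12
u14 ∨ u5 = u5
u16 ∧ u5 = u16
u11 ∧ u7 = u7
u5 ∧ u6 = u6
u7 ∨ u6 = u7
u16 ∨ u7 = u11
u12 ∧ u11 = u12

u12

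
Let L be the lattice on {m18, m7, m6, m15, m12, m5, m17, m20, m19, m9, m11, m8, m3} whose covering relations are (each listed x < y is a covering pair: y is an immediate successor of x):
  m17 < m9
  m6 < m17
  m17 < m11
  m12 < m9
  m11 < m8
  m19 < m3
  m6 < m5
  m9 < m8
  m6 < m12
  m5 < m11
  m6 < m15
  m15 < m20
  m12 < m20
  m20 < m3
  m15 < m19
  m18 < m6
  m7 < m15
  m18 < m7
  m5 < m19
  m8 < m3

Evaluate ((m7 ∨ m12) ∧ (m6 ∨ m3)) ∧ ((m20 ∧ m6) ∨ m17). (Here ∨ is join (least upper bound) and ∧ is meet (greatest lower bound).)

m6

m7 ∨ m12 = m20
m6 ∨ m3 = m3
m20 ∧ m3 = m20
m20 ∧ m6 = m6
m6 ∨ m17 = m17
m20 ∧ m17 = m6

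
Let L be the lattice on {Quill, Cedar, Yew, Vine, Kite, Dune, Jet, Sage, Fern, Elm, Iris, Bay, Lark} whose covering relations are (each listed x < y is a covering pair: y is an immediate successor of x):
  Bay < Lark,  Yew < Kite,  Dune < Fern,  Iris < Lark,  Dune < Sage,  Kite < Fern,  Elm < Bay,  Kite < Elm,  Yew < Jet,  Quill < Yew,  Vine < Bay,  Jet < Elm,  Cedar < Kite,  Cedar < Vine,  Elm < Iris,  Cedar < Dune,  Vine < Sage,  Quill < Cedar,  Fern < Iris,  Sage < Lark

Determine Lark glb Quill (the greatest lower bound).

Quill

Common lower bounds of {Lark, Quill}: Quill.
The greatest among these is Quill.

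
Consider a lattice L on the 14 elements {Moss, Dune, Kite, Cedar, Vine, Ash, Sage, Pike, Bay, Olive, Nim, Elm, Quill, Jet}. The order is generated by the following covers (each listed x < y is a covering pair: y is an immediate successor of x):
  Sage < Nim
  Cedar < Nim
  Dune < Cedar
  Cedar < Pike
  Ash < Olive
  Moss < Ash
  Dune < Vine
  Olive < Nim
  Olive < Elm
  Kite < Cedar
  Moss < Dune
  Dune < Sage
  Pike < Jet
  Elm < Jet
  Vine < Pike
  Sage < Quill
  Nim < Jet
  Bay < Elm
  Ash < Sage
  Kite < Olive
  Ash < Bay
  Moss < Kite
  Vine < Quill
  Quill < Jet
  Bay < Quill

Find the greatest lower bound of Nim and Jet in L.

Nim

Common lower bounds of {Nim, Jet}: Ash, Cedar, Dune, Kite, Moss, Nim, Olive, Sage.
The greatest among these is Nim.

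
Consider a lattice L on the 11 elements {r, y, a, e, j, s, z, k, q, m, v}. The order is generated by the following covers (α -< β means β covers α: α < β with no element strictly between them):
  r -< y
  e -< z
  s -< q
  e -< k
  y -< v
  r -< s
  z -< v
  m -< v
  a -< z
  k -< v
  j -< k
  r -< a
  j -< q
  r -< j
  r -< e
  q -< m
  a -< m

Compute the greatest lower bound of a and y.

Common lower bounds of {a, y}: r.
The greatest among these is r.

r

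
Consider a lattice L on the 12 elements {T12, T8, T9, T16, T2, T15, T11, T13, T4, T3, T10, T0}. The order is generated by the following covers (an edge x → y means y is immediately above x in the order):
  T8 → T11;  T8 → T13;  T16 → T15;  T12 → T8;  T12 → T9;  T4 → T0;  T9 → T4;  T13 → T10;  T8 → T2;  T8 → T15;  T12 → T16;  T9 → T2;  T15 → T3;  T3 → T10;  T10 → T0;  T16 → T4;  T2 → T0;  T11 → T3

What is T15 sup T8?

Common upper bounds of {T15, T8}: T0, T10, T15, T3.
The least among these is T15.

T15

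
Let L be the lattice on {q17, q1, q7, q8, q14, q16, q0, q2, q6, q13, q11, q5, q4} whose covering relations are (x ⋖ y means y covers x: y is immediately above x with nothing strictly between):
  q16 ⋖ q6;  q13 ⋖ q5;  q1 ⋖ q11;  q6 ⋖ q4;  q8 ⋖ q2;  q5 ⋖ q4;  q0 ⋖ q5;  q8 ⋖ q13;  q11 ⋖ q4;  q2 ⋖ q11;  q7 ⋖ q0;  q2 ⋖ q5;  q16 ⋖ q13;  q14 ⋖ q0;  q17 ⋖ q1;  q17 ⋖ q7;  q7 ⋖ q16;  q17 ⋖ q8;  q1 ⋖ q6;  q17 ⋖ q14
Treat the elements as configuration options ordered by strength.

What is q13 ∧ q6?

q16

Common lower bounds of {q13, q6}: q16, q17, q7.
The greatest among these is q16.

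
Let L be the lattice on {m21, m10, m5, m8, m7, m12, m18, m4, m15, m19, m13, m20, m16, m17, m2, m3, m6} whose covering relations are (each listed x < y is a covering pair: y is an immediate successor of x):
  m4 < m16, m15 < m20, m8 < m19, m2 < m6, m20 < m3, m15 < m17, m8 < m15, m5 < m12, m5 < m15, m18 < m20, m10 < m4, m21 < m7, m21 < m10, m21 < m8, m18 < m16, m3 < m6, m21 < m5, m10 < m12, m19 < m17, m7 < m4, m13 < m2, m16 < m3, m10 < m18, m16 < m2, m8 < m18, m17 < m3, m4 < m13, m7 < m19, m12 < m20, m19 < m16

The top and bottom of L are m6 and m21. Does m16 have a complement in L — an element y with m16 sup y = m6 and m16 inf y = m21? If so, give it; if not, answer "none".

none

For every candidate y, either m16 ∨ y ≠ m6 or m16 ∧ y ≠ m21; no complement exists.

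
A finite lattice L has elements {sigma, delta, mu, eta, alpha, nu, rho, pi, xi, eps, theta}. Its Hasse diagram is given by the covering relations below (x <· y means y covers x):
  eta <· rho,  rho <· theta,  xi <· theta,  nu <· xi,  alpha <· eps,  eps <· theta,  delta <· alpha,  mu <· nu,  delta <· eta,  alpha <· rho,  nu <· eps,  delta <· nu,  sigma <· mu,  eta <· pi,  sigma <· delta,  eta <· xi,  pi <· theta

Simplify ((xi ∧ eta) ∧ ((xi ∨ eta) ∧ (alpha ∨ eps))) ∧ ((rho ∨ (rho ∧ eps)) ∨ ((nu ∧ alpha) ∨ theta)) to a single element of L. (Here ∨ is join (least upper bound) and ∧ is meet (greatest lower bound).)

xi ∧ eta = eta
xi ∨ eta = xi
alpha ∨ eps = eps
xi ∧ eps = nu
eta ∧ nu = delta
rho ∧ eps = alpha
rho ∨ alpha = rho
nu ∧ alpha = delta
delta ∨ theta = theta
rho ∨ theta = theta
delta ∧ theta = delta

delta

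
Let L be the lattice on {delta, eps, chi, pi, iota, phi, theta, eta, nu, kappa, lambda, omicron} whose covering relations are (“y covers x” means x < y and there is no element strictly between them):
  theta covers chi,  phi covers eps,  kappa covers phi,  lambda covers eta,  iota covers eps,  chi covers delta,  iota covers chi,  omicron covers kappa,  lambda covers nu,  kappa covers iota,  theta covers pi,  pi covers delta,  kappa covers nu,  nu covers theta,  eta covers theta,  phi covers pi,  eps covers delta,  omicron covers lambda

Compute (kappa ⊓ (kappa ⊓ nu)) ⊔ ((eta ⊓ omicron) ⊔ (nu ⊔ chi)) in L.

kappa ∧ nu = nu
kappa ∧ nu = nu
eta ∧ omicron = eta
nu ∨ chi = nu
eta ∨ nu = lambda
nu ∨ lambda = lambda

lambda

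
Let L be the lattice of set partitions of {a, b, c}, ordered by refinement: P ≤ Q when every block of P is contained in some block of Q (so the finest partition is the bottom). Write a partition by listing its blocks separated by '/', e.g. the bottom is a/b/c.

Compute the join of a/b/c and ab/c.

The join of a/b/c and ab/c merges any blocks that overlap across the partitions, giving ab/c.

ab/c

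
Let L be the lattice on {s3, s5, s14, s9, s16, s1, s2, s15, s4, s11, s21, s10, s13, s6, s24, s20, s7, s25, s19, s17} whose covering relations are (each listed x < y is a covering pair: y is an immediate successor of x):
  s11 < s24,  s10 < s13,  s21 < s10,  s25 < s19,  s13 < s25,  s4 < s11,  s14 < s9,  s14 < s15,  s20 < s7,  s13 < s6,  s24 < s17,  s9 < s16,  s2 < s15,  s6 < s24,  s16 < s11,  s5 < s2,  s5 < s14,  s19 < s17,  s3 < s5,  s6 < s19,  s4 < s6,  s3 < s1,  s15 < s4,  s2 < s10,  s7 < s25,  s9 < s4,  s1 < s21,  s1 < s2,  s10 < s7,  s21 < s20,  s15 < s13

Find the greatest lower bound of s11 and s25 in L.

s15

Common lower bounds of {s11, s25}: s1, s14, s15, s2, s3, s5.
The greatest among these is s15.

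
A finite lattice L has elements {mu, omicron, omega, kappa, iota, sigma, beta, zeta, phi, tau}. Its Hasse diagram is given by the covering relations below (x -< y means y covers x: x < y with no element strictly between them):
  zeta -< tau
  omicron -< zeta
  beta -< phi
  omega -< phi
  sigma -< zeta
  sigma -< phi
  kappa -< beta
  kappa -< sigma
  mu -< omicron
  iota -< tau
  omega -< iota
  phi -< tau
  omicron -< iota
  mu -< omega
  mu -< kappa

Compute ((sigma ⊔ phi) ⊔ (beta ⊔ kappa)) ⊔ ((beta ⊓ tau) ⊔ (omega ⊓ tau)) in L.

phi

sigma ∨ phi = phi
beta ∨ kappa = beta
phi ∨ beta = phi
beta ∧ tau = beta
omega ∧ tau = omega
beta ∨ omega = phi
phi ∨ phi = phi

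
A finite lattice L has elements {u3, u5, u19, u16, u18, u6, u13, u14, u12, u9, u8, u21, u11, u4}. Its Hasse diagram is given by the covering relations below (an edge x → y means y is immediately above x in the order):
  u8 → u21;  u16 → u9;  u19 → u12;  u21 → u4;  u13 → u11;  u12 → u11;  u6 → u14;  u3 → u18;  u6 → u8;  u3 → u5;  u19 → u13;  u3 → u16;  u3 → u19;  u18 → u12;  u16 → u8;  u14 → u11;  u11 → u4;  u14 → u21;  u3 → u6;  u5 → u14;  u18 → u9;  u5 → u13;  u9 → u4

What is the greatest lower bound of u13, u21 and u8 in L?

Common lower bounds of {u13, u21, u8}: u3.
The greatest among these is u3.

u3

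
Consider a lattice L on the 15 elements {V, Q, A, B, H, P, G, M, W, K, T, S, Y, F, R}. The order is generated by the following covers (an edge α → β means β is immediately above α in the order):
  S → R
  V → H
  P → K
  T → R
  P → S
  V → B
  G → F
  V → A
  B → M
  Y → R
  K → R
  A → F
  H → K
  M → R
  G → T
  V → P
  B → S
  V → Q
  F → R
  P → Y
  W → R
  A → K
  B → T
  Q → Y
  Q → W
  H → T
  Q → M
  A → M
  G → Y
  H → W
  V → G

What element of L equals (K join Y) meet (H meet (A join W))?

H

K ∨ Y = R
A ∨ W = R
H ∧ R = H
R ∧ H = H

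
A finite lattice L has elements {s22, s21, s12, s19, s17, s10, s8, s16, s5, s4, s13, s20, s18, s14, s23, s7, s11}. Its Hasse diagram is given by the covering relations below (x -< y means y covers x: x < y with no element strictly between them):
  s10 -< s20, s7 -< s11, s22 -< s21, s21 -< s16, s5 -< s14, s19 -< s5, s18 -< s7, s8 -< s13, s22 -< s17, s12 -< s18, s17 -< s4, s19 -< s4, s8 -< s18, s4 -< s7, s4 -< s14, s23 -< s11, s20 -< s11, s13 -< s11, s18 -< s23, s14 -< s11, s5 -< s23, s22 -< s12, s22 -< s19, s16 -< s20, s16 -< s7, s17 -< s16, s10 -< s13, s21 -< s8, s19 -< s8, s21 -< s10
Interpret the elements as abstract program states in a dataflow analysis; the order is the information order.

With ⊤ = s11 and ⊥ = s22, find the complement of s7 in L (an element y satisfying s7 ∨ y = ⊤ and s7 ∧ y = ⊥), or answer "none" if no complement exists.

For every candidate y, either s7 ∨ y ≠ s11 or s7 ∧ y ≠ s22; no complement exists.

none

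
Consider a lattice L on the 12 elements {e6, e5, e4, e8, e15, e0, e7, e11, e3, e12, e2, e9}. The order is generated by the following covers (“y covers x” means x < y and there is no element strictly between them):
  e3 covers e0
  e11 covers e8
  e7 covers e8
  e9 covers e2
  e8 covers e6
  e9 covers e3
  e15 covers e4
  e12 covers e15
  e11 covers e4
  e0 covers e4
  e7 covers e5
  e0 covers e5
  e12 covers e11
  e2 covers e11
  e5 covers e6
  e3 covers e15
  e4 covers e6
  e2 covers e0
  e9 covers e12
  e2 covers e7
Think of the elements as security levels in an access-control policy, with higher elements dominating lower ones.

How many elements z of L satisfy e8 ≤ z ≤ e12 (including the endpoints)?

3

The interval [e8, e12] = {e11, e12, e8}, which has 3 elements.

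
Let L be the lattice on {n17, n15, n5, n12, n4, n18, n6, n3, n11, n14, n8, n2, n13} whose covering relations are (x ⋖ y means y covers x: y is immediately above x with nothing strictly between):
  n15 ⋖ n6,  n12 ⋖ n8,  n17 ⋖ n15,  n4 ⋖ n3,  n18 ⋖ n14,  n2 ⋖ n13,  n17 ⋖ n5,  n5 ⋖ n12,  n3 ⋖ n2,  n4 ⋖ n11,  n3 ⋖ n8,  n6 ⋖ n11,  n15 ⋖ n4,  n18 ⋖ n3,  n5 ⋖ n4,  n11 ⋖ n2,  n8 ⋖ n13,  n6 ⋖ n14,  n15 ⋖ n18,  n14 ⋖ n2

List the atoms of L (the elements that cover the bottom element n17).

The atoms are exactly the elements that cover n17: n15, n5.

n15, n5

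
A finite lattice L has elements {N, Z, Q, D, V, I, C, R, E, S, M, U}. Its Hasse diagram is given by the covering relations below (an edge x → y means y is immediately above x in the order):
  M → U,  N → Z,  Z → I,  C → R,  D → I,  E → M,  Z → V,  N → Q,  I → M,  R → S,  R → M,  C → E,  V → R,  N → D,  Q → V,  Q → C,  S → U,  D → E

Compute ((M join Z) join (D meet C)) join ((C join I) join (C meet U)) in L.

M ∨ Z = M
D ∧ C = N
M ∨ N = M
C ∨ I = M
C ∧ U = C
M ∨ C = M
M ∨ M = M

M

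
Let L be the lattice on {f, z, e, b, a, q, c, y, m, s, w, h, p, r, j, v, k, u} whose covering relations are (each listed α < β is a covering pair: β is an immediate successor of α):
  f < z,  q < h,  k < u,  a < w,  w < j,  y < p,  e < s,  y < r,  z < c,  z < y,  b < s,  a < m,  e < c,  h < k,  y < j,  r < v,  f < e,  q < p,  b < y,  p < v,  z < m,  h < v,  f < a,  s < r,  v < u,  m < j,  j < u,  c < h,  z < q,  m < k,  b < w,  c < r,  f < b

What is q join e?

h

Common upper bounds of {q, e}: h, k, u, v.
The least among these is h.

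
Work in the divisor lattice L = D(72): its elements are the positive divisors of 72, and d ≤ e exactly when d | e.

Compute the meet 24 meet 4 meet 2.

2

In the divisibility order, the meet is the greatest common divisor: gcd(24, 4, 2) = 2.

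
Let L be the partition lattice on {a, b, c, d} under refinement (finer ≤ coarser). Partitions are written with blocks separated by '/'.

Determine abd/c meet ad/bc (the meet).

The meet (common refinement) of abd/c and ad/bc intersects blocks pairwise, giving ad/b/c.

ad/b/c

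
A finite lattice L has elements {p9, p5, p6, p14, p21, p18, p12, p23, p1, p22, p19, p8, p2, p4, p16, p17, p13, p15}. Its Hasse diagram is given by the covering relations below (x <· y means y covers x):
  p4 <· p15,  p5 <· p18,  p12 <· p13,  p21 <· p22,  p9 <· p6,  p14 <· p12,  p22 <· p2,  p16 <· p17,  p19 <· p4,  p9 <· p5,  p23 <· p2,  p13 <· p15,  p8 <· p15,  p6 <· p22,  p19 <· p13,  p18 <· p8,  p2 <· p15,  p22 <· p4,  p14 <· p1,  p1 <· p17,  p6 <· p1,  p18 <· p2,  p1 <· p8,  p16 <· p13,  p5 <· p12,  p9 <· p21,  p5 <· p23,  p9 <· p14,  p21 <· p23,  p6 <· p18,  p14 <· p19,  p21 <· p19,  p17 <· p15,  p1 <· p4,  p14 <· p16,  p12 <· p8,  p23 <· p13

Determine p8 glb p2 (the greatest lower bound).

Common lower bounds of {p8, p2}: p18, p5, p6, p9.
The greatest among these is p18.

p18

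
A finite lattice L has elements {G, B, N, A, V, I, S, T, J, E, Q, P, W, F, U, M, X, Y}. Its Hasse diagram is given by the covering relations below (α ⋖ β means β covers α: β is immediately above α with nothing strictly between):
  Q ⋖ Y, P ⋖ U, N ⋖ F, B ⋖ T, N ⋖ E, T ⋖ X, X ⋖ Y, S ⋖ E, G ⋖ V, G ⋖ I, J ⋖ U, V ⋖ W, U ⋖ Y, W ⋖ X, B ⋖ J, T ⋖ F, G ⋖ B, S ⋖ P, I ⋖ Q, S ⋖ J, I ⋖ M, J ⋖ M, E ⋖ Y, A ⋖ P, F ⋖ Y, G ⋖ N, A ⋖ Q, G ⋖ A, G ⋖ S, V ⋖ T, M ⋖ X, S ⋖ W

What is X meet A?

G

Common lower bounds of {X, A}: G.
The greatest among these is G.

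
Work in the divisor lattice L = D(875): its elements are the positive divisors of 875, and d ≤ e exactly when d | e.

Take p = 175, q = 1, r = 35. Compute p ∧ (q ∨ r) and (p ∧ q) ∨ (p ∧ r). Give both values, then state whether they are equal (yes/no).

35; 35; yes

q ∨ r = 35, so p ∧ (q ∨ r) = 175 ∧ 35 = 35.
p ∧ q = 1 and p ∧ r = 35, so (p ∧ q) ∨ (p ∧ r) = 1 ∨ 35 = 35.
Equal: yes.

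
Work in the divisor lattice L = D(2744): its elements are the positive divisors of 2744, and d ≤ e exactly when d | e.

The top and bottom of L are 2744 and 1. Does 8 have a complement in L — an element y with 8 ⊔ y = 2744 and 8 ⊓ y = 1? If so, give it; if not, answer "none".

Need y with 8 ∨ y = 2744 and 8 ∧ y = 1.
Checking each element gives: 343.

343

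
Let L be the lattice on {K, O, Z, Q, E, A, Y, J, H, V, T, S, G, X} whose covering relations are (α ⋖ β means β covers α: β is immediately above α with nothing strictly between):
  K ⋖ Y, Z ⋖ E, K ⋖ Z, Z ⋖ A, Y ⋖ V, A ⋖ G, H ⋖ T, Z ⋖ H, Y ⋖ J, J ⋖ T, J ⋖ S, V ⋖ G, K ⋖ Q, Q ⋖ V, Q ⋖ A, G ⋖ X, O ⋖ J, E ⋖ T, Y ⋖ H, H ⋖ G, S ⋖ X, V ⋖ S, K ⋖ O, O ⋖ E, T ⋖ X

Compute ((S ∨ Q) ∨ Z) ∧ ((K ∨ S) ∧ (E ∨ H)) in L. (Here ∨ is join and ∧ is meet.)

S ∨ Q = S
S ∨ Z = X
K ∨ S = S
E ∨ H = T
S ∧ T = J
X ∧ J = J

J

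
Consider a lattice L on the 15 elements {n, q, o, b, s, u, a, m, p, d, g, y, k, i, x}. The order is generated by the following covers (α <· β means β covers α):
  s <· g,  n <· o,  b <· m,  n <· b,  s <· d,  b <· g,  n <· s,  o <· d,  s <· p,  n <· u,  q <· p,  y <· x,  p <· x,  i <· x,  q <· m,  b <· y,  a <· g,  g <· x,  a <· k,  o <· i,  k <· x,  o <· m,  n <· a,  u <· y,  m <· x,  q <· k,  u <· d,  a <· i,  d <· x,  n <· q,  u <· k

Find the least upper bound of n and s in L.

Common upper bounds of {n, s}: d, g, p, s, x.
The least among these is s.

s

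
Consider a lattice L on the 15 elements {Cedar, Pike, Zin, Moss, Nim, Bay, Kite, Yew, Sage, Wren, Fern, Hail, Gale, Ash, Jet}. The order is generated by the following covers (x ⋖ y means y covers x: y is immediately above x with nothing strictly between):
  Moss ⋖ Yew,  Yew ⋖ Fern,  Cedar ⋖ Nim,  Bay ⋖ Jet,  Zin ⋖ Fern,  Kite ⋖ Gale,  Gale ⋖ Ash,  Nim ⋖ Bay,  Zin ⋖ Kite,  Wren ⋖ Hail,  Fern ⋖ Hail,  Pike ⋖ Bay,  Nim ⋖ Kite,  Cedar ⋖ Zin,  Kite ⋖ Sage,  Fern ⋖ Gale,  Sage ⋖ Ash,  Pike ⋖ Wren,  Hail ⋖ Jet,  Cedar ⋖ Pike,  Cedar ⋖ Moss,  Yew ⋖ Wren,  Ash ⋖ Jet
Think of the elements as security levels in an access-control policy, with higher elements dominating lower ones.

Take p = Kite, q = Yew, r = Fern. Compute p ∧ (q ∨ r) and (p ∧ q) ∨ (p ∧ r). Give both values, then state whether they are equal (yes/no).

q ∨ r = Fern, so p ∧ (q ∨ r) = Kite ∧ Fern = Zin.
p ∧ q = Cedar and p ∧ r = Zin, so (p ∧ q) ∨ (p ∧ r) = Cedar ∨ Zin = Zin.
Equal: yes.

Zin; Zin; yes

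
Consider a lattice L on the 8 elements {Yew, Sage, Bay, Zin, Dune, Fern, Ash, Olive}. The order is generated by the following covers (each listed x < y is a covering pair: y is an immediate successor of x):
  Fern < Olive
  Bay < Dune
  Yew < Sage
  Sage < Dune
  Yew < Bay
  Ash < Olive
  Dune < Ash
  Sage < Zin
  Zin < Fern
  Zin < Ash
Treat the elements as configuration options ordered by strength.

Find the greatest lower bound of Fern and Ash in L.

Common lower bounds of {Fern, Ash}: Sage, Yew, Zin.
The greatest among these is Zin.

Zin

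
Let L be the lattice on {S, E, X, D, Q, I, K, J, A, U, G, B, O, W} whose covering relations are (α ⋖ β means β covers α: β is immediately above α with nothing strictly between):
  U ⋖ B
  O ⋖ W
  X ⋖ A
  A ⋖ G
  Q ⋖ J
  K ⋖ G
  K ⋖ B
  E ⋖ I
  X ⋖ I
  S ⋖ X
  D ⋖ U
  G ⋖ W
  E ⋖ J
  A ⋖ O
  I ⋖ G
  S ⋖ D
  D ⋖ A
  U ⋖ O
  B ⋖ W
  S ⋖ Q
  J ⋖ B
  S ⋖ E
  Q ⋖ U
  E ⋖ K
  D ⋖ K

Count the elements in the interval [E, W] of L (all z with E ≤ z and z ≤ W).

The interval [E, W] = {B, E, G, I, J, K, W}, which has 7 elements.

7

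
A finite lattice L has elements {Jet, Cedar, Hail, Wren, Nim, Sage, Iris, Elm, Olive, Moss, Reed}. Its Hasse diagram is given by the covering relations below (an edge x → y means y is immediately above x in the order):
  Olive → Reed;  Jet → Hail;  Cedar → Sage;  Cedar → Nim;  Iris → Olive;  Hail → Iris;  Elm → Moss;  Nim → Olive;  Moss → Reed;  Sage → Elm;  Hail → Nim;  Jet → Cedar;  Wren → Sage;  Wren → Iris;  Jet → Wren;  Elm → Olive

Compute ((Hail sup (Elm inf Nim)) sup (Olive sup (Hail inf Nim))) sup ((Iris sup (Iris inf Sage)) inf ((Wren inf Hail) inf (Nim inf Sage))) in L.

Elm ∧ Nim = Cedar
Hail ∨ Cedar = Nim
Hail ∧ Nim = Hail
Olive ∨ Hail = Olive
Nim ∨ Olive = Olive
Iris ∧ Sage = Wren
Iris ∨ Wren = Iris
Wren ∧ Hail = Jet
Nim ∧ Sage = Cedar
Jet ∧ Cedar = Jet
Iris ∧ Jet = Jet
Olive ∨ Jet = Olive

Olive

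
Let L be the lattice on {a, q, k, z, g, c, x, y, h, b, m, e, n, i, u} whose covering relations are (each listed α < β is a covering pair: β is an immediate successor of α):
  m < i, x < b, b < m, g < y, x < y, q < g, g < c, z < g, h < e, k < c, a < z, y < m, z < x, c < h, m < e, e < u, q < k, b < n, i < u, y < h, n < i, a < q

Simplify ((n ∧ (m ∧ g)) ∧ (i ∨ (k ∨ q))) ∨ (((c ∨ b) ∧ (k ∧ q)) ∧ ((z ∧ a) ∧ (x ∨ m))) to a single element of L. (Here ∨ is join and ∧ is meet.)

m ∧ g = g
n ∧ g = z
k ∨ q = k
i ∨ k = u
z ∧ u = z
c ∨ b = e
k ∧ q = q
e ∧ q = q
z ∧ a = a
x ∨ m = m
a ∧ m = a
q ∧ a = a
z ∨ a = z

z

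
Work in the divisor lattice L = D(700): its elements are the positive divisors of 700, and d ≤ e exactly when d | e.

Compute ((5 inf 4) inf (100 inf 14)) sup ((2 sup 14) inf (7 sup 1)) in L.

7

5 ∧ 4 = 1
100 ∧ 14 = 2
1 ∧ 2 = 1
2 ∨ 14 = 14
7 ∨ 1 = 7
14 ∧ 7 = 7
1 ∨ 7 = 7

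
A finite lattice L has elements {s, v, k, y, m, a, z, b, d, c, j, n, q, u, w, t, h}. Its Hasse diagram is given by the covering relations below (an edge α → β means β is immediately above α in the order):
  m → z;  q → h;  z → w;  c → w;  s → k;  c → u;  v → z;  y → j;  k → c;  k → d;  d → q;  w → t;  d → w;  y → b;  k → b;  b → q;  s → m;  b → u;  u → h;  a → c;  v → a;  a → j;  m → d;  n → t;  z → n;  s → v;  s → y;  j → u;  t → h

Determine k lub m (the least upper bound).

d

Common upper bounds of {k, m}: d, h, q, t, w.
The least among these is d.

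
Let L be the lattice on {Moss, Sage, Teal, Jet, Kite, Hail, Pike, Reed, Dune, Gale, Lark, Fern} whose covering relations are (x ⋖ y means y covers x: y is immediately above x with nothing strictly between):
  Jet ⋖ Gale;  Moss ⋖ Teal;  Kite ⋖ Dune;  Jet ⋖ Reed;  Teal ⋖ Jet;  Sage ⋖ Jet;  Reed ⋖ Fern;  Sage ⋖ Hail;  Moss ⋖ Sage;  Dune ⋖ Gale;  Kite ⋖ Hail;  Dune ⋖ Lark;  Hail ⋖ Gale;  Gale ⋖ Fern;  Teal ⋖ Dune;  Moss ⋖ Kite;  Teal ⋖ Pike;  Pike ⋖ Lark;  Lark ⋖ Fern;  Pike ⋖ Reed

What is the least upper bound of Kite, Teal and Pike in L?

Lark

Common upper bounds of {Kite, Teal, Pike}: Fern, Lark.
The least among these is Lark.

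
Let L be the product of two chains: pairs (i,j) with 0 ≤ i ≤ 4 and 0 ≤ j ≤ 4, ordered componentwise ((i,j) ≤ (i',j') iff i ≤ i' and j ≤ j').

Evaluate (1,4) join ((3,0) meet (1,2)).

(1,4)

(3,0) ∧ (1,2) = (1,0)
(1,4) ∨ (1,0) = (1,4)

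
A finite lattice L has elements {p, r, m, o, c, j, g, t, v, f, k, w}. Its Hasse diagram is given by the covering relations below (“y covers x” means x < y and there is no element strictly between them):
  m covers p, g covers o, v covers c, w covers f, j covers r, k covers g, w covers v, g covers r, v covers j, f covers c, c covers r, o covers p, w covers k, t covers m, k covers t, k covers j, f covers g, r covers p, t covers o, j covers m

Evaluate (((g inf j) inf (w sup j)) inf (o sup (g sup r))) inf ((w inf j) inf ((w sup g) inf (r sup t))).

r

g ∧ j = r
w ∨ j = w
r ∧ w = r
g ∨ r = g
o ∨ g = g
r ∧ g = r
w ∧ j = j
w ∨ g = w
r ∨ t = k
w ∧ k = k
j ∧ k = j
r ∧ j = r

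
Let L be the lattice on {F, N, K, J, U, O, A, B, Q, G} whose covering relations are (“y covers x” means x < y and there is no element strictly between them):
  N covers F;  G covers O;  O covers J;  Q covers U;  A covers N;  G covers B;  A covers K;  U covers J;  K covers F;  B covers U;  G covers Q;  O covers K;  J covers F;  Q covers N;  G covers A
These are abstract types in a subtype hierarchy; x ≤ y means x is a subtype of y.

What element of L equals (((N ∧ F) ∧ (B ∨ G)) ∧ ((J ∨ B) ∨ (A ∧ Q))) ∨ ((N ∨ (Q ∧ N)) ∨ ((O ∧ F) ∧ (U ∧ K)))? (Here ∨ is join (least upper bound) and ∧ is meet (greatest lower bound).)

N

N ∧ F = F
B ∨ G = G
F ∧ G = F
J ∨ B = B
A ∧ Q = N
B ∨ N = G
F ∧ G = F
Q ∧ N = N
N ∨ N = N
O ∧ F = F
U ∧ K = F
F ∧ F = F
N ∨ F = N
F ∨ N = N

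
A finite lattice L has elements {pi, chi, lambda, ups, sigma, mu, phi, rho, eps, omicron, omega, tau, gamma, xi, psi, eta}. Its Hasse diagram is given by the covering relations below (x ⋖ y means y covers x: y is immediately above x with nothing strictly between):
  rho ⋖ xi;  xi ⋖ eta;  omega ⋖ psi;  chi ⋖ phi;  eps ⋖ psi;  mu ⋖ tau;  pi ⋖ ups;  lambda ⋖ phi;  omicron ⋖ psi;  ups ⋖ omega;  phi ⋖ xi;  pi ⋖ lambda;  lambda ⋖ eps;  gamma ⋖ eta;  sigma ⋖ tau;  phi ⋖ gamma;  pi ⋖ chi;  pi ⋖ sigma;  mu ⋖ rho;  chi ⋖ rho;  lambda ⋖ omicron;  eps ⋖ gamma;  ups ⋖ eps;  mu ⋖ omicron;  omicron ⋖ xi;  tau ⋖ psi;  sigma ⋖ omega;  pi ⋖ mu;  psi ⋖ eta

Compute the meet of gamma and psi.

Common lower bounds of {gamma, psi}: eps, lambda, pi, ups.
The greatest among these is eps.

eps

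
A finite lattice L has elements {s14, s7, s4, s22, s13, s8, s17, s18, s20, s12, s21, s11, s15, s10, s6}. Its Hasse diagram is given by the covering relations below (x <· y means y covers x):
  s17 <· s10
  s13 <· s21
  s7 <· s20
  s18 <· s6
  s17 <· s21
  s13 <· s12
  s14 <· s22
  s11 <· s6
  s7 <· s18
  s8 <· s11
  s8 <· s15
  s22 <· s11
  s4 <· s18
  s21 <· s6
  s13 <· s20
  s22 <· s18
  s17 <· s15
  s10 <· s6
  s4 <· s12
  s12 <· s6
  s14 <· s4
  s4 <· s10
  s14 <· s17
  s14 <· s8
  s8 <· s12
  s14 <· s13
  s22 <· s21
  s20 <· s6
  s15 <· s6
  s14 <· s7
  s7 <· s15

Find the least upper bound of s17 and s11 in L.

s6

Common upper bounds of {s17, s11}: s6.
The least among these is s6.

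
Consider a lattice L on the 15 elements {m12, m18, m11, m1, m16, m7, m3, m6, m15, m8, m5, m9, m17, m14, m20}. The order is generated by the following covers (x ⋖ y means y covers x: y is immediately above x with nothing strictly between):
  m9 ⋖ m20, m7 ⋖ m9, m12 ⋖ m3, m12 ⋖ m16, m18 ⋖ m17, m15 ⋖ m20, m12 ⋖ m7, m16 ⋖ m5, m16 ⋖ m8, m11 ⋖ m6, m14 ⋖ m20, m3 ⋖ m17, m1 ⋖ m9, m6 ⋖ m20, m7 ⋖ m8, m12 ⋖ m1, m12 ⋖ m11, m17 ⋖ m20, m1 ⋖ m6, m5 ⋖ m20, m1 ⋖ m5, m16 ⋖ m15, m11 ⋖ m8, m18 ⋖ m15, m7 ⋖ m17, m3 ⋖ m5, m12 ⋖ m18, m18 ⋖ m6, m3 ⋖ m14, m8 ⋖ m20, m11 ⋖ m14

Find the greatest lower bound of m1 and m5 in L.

Common lower bounds of {m1, m5}: m1, m12.
The greatest among these is m1.

m1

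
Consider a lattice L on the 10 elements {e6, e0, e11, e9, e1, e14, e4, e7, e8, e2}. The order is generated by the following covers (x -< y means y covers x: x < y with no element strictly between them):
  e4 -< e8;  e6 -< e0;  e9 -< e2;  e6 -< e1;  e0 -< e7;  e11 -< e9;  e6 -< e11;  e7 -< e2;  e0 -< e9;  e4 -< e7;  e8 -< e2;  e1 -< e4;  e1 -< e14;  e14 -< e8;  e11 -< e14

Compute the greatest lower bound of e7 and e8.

Common lower bounds of {e7, e8}: e1, e4, e6.
The greatest among these is e4.

e4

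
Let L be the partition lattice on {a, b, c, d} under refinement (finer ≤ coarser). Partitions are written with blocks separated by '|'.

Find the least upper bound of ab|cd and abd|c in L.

abcd

The join of ab|cd and abd|c merges any blocks that overlap across the partitions, giving abcd.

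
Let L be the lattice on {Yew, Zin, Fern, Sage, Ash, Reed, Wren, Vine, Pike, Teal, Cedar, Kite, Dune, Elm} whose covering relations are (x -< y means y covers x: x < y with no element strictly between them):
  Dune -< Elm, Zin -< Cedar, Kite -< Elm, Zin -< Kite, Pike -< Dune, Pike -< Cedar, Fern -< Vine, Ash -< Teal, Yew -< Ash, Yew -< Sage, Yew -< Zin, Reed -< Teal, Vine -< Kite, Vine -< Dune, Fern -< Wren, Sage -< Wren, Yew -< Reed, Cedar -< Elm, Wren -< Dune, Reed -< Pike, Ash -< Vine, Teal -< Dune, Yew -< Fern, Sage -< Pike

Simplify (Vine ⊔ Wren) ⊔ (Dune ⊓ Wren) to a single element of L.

Vine ∨ Wren = Dune
Dune ∧ Wren = Wren
Dune ∨ Wren = Dune

Dune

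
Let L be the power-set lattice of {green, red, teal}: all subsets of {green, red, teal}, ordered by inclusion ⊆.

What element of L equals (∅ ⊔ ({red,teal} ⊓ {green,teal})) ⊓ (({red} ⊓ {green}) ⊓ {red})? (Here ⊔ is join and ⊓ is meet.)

{red,teal} ∧ {green,teal} = {teal}
∅ ∨ {teal} = {teal}
{red} ∧ {green} = ∅
∅ ∧ {red} = ∅
{teal} ∧ ∅ = ∅

∅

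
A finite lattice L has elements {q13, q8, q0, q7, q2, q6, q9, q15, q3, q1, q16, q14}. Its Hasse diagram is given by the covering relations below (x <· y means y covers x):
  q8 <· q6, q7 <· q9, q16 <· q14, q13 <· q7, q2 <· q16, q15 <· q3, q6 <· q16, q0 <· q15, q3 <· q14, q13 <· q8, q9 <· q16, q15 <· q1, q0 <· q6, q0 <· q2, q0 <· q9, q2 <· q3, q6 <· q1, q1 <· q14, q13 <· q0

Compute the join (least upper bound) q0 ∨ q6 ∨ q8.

Common upper bounds of {q0, q6, q8}: q1, q14, q16, q6.
The least among these is q6.

q6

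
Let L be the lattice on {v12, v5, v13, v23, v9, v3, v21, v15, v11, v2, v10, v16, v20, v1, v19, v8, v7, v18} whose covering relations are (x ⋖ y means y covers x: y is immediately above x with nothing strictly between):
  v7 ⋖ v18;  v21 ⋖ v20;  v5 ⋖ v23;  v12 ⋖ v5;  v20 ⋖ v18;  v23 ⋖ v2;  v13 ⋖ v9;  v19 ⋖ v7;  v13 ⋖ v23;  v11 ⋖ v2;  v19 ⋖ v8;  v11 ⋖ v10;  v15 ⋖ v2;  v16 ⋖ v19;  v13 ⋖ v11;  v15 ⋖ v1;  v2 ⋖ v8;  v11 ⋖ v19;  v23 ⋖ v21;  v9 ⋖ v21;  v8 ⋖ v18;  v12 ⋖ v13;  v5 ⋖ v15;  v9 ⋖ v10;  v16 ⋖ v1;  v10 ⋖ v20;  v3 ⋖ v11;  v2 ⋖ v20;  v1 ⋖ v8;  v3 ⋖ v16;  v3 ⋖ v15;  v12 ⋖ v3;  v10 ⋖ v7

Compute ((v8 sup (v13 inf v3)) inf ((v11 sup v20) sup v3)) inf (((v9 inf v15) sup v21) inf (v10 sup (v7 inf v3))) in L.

v13 ∧ v3 = v12
v8 ∨ v12 = v8
v11 ∨ v20 = v20
v20 ∨ v3 = v20
v8 ∧ v20 = v2
v9 ∧ v15 = v12
v12 ∨ v21 = v21
v7 ∧ v3 = v3
v10 ∨ v3 = v10
v21 ∧ v10 = v9
v2 ∧ v9 = v13

v13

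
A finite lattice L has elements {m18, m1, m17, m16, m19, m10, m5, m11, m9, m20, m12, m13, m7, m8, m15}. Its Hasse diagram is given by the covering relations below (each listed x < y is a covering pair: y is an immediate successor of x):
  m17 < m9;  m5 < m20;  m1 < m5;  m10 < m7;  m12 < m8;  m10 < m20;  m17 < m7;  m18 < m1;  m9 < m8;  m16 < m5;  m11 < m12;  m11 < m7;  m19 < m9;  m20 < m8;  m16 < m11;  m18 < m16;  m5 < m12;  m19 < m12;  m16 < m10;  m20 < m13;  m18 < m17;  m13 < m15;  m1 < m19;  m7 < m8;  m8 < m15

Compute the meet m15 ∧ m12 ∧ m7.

Common lower bounds of {m15, m12, m7}: m11, m16, m18.
The greatest among these is m11.

m11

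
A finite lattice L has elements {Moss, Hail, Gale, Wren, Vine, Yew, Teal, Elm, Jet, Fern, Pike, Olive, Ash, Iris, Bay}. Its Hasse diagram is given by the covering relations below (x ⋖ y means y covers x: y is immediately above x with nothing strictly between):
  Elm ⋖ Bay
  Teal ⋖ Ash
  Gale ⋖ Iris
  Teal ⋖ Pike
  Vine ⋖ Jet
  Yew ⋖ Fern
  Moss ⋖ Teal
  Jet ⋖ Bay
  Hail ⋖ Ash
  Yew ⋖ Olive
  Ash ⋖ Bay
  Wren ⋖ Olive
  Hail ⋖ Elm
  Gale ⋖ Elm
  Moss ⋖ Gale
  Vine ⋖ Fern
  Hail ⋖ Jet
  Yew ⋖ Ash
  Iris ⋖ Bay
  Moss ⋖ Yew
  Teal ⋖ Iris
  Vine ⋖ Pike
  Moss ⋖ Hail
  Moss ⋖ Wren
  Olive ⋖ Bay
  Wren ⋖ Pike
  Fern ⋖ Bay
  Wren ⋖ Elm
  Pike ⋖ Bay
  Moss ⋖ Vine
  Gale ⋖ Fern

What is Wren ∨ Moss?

Wren

Common upper bounds of {Wren, Moss}: Bay, Elm, Olive, Pike, Wren.
The least among these is Wren.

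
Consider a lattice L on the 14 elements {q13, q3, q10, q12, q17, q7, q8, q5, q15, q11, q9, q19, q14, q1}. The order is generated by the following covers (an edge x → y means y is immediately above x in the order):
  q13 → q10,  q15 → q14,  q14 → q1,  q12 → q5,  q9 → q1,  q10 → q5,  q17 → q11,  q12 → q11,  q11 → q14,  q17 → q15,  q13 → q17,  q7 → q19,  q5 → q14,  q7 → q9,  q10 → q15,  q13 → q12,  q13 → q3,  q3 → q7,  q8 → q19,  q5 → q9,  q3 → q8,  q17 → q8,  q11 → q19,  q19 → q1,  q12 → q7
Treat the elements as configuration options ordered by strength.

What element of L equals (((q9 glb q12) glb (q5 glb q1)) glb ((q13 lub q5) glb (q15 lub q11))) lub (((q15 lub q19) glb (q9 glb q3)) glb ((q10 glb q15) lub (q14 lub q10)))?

q9 ∧ q12 = q12
q5 ∧ q1 = q5
q12 ∧ q5 = q12
q13 ∨ q5 = q5
q15 ∨ q11 = q14
q5 ∧ q14 = q5
q12 ∧ q5 = q12
q15 ∨ q19 = q1
q9 ∧ q3 = q3
q1 ∧ q3 = q3
q10 ∧ q15 = q10
q14 ∨ q10 = q14
q10 ∨ q14 = q14
q3 ∧ q14 = q13
q12 ∨ q13 = q12

q12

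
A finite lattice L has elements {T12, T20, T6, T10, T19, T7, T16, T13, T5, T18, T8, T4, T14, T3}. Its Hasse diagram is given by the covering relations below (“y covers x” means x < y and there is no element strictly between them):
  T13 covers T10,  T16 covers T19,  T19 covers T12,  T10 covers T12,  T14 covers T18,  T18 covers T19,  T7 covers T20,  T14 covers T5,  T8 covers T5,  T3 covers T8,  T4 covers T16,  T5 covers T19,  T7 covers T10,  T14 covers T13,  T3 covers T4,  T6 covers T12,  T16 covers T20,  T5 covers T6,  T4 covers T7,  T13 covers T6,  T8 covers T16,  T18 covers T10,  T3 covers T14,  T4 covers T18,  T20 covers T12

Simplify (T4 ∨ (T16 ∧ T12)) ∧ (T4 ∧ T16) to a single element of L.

T16 ∧ T12 = T12
T4 ∨ T12 = T4
T4 ∧ T16 = T16
T4 ∧ T16 = T16

T16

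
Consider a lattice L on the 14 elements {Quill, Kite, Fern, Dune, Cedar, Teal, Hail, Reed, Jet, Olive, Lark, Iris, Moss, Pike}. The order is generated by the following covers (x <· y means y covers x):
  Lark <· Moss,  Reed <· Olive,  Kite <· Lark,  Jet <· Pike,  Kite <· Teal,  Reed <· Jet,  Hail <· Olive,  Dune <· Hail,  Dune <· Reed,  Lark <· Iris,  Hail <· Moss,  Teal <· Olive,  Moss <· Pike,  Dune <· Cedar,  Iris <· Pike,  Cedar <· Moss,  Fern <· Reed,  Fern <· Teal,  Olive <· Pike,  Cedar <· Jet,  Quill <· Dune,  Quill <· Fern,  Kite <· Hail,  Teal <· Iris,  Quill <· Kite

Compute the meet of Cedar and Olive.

Common lower bounds of {Cedar, Olive}: Dune, Quill.
The greatest among these is Dune.

Dune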